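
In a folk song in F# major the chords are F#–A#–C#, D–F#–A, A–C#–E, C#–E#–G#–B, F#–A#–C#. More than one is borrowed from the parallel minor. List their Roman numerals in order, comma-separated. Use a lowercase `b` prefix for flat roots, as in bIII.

In F# major the diatonic chords are F#, G#m, A#m, B, C#, D#m, E#dim. F#–A#–C# = F# and C#–E#–G#–B = C#7 both belong to that set. D–F#–A doesn't fit — on degree 6 F# major would have D#m (vi). D is the degree-6 chord of F# minor, so it is the borrowed bVI. A–C#–E doesn't fit — on degree 3 F# major would have A#m (iii). A is the degree-3 chord of F# minor, so it is the borrowed bIII.

bVI, bIII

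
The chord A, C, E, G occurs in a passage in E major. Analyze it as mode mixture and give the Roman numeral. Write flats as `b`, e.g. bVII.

A is scale degree 4 in E major. The diatonic chord on degree 4 would be A (IV), but A–C–E–G is the minor-seventh chord from E minor. As a borrowed chord it is labeled iv7.

iv7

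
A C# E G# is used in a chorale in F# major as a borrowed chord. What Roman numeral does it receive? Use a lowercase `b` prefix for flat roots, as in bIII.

A is the lowered form of scale degree 3 in F# major (the diatonic degree 3 is A#). A–C#–E–G# is a major-seventh chord — the form found in F# minor, not the diatonic iii (A#m). Borrowed into F# major it is written bIIImaj7.

bIIImaj7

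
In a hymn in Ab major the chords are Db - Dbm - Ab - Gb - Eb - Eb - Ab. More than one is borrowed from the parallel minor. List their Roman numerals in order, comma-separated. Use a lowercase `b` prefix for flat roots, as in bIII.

Ab major has the diatonic set Ab, Bbm, Cm, Db, Eb, Fm, Gdim. Db, Ab and Eb are all diatonic. But Dbm (Db–Fb–Ab) is foreign: the diatonic IV on degree 4 is Db, whereas Dbm comes from Ab minor. It is labeled iv. But Gb (Gb–Bb–Db) is foreign: the diatonic vii° on degree 7 is Gdim, whereas Gb comes from Ab minor. It is labeled bVII.

iv, bVII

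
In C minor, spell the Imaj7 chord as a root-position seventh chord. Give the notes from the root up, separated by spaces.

Imaj7 is built on scale degree 1, which is C in both C minor and its parallel. Building the major-seventh chord from the parallel major on C: C–E–G–B.

C E G B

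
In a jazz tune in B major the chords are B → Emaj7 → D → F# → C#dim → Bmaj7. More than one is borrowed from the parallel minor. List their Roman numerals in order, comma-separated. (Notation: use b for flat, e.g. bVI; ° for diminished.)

In B major the diatonic chords are B, C#m, D#m, E, F#, G#m, A#dim. B, Emaj7, F# and Bmaj7 are all diatonic. But D (D–F#–A) is foreign: the diatonic iii on degree 3 is D#m, whereas D comes from B minor. It is labeled bIII. But C#dim (C#–E–G) is foreign: the diatonic ii on degree 2 is C#m, whereas C#dim comes from B minor. It is labeled ii°.

bIII, ii°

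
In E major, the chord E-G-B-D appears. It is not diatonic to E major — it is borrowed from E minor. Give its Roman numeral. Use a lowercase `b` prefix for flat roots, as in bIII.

The root E is the diatonic 1st degree of E major; the borrowing shows in the chord quality. The diatonic chord on degree 1 would be E (I), but E–G–B–D is the minor-seventh chord from E minor. As a borrowed chord it is labeled i7.

i7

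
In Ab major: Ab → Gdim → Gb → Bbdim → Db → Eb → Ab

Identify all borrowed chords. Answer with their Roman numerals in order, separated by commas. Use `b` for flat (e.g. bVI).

bVII, ii°

The diatonic triads in Ab major are Ab, Bbm, Cm, Db, Eb, Fm, Gdim. Ab, Gdim, Db and Eb all belong to that set. But Gb (Gb–Bb–Db) is foreign: the diatonic vii° on degree 7 is Gdim, whereas Gb comes from Ab minor. It is labeled bVII. Bbdim (Bb–Db–Fb) doesn't fit — on degree 2 Ab major would have Bbm (ii). Bbdim is the degree-2 chord of Ab minor, so it is the borrowed ii°.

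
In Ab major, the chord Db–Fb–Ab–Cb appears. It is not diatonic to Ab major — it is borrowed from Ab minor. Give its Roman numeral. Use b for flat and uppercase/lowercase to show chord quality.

The root Db is the diatonic 4th degree of Ab major; the borrowing shows in the chord quality. Db–Fb–Ab–Cb is a minor-seventh chord — the form found in Ab minor, not the diatonic IV (Db). Borrowed into Ab major it is written iv7.

iv7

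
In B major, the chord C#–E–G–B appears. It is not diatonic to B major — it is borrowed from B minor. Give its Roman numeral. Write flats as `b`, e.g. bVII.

iiø7

The root C# is the diatonic 2nd degree of B major; the borrowing shows in the chord quality. Diatonically B major has C#m (ii) on that degree; C#–E–G–B is instead the half-diminished-seventh chord native to B minor, so it takes the label iiø7.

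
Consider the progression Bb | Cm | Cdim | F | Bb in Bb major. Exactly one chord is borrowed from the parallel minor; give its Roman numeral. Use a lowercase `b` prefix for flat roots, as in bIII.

ii°

Bb major has the diatonic set Bb, Cm, Dm, Eb, F, Gm, Adim. Of the given chords, Bb, Cm and F are diatonic. Cdim (C–Eb–Gb) doesn't fit — on degree 2 Bb major would have Cm (ii). Cdim is the degree-2 chord of Bb minor, so it is the borrowed ii°.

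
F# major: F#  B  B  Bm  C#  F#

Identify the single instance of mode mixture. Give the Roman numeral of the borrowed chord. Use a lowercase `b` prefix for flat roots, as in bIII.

iv

F# major has the diatonic set F#, G#m, A#m, B, C#, D#m, E#dim. F#, B and C# are all diatonic. Bm (B–D–F#) doesn't fit — on degree 4 F# major would have B (IV). Bm is the degree-4 chord of F# minor, so it is the borrowed iv.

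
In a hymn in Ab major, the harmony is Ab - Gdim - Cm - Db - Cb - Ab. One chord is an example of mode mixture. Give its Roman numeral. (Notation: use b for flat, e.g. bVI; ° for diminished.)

The diatonic triads in Ab major are Ab, Bbm, Cm, Db, Eb, Fm, Gdim. Ab, Gdim, Cm and Db all belong to that set. Cb (Cb–Eb–Gb) doesn't fit — on degree 3 Ab major would have Cm (iii). Cb is the degree-3 chord of Ab minor, so it is the borrowed bIII.

bIII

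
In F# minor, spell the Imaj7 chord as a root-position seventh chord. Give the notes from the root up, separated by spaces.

F# A# C# E#

The root, F#, is scale degree 1 — the same note in F# minor and F# major; only the chord quality changes. Building the major-seventh chord from the parallel major on F#: F#–A#–C#–E#.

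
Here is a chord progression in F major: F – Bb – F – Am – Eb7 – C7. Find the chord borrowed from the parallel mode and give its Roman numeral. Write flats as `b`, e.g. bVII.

The diatonic triads in F major are F, Gm, Am, Bb, C, Dm, Edim. Of the given chords, F, Bb, Am and C7 are diatonic. Eb7 (Eb–G–Bb–Db) doesn't fit — on degree 7 F major would have Edim (vii°). Eb7 is the degree-7 chord of F minor, so it is the borrowed bVII7.

bVII7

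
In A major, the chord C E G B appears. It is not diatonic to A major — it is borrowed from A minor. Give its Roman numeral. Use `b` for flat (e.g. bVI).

bIIImaj7

C is the lowered form of scale degree 3 in A major (the diatonic degree 3 is C#). C–E–G–B is a major-seventh chord — the form found in A minor, not the diatonic iii (C#m). Borrowed into A major it is written bIIImaj7.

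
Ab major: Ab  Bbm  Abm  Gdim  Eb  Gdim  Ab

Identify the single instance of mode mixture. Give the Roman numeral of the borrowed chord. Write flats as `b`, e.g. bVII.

Ab major has the diatonic set Ab, Bbm, Cm, Db, Eb, Fm, Gdim. Of the given chords, Ab, Bbm, Gdim and Eb are diatonic. Abm (Ab–Cb–Eb) doesn't fit — on degree 1 Ab major would have Ab (I). Abm is the degree-1 chord of Ab minor, so it is the borrowed i.

i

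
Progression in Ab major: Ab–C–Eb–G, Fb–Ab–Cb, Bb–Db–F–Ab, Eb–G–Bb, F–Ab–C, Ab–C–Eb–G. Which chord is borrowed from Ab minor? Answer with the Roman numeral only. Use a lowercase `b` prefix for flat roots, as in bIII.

Ab major has the diatonic set Ab, Bbm, Cm, Db, Eb, Fm, Gdim. Ab–C–Eb–G = Abmaj7, Bb–Db–F–Ab = Bbm7, Eb–G–Bb = Eb and F–Ab–C = Fm all belong to that set. Fb–Ab–Cb is not: scale degree 6 in Ab major carries Fm (vi). In Ab minor the chord on that degree is Fb, so here it functions as bVI, borrowed from the parallel minor.

bVI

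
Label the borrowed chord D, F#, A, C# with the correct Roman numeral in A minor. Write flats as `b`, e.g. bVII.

D is scale degree 4 in A minor. D–F#–A–C# is a major-seventh chord — the form found in A major, not the diatonic iv (Dm). Borrowed into A minor it is written IVmaj7.

IVmaj7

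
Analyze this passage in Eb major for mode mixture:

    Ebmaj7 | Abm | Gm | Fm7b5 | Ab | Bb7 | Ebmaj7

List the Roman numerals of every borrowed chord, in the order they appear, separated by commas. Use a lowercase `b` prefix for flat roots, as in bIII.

iv, iiø7

In Eb major the diatonic chords are Eb, Fm, Gm, Ab, Bb, Cm, Ddim. Ebmaj7, Gm, Ab and Bb7 all belong to that set. But Abm (Ab–Cb–Eb) is foreign: the diatonic IV on degree 4 is Ab, whereas Abm comes from Eb minor. It is labeled iv. Fm7b5 (F–Ab–Cb–Eb) is not: scale degree 2 in Eb major carries Fm (ii). In Eb minor the chord on that degree is Fm7b5, so here it functions as iiø7, borrowed from the parallel minor.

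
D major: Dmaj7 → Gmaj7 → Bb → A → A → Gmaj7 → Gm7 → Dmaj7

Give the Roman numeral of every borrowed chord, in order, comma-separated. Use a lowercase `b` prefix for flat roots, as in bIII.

bVI, iv7

In D major the diatonic chords are D, Em, F#m, G, A, Bm, C#dim. Dmaj7, Gmaj7 and A all belong to that set. But Bb (Bb–D–F) is foreign: the diatonic vi on degree 6 is Bm, whereas Bb comes from D minor. It is labeled bVI. But Gm7 (G–Bb–D–F) is foreign: the diatonic IV on degree 4 is G, whereas Gm7 comes from D minor. It is labeled iv7.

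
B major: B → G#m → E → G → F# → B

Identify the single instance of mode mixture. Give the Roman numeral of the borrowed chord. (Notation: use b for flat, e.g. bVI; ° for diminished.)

In B major the diatonic chords are B, C#m, D#m, E, F#, G#m, A#dim. B, G#m, E and F# all belong to that set. But G (G–B–D) is foreign: the diatonic vi on degree 6 is G#m, whereas G comes from B minor. It is labeled bVI.

bVI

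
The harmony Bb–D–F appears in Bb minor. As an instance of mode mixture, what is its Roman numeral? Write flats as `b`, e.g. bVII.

Bb is scale degree 1 in Bb minor. Bb–D–F is a major chord — the form found in Bb major, not the diatonic i (Bbm). Borrowed into Bb minor it is written I.

I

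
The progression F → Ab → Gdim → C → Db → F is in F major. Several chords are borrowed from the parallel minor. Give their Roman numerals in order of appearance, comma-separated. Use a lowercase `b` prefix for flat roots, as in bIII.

bIII, ii°, bVI

In F major the diatonic chords are F, Gm, Am, Bb, C, Dm, Edim. F and C are both diatonic. But Ab (Ab–C–Eb) is foreign: the diatonic iii on degree 3 is Am, whereas Ab comes from F minor. It is labeled bIII. Gdim (G–Bb–Db) is not: scale degree 2 in F major carries Gm (ii). In F minor the chord on that degree is Gdim, so here it functions as ii°, borrowed from the parallel minor. Db (Db–F–Ab) is not: scale degree 6 in F major carries Dm (vi). In F minor the chord on that degree is Db, so here it functions as bVI, borrowed from the parallel minor.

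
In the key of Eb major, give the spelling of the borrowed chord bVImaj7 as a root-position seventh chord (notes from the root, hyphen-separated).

Cb-Eb-Gb-Bb

bVImaj7 is built on the lowered scale degree 6. In Eb major degree 6 is C; lowered it becomes Cb. Building the major-seventh chord from the parallel minor on Cb: Cb–Eb–Gb–Bb.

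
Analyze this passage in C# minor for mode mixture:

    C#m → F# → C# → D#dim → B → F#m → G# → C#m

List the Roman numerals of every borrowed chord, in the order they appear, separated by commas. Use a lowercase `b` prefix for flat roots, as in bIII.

In C# minor (with V from harmonic minor) the diatonic chords are C#m, D#dim, E, F#m, G#, A, B. C#m, D#dim, B, F#m and G# all belong to that set. But F# (F#–A#–C#) is foreign: the diatonic iv on degree 4 is F#m, whereas F# comes from C# major. It is labeled IV. But C# (C#–E#–G#) is foreign: the diatonic i on degree 1 is C#m, whereas C# comes from C# major. It is labeled I.

IV, I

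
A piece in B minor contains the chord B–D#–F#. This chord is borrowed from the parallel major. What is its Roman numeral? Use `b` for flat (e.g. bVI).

B is scale degree 1 in B minor. The diatonic chord on degree 1 would be Bm (i), but B–D#–F# is the major chord from B major. As a borrowed chord it is labeled I.

I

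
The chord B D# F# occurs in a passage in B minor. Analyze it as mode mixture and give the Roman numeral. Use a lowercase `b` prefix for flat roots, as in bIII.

B is scale degree 1 in B minor. B–D#–F# is a major chord — the form found in B major, not the diatonic i (Bm). Borrowed into B minor it is written I.

I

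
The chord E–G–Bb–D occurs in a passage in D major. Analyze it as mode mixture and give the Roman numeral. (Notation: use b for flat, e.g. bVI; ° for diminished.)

iiø7

E is scale degree 2 in D major. The diatonic chord on degree 2 would be Em (ii), but E–G–Bb–D is the half-diminished-seventh chord from D minor. As a borrowed chord it is labeled iiø7.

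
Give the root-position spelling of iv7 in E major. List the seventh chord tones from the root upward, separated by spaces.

iv7 is built on scale degree 4, which is A in both E major and its parallel. Building the minor-seventh chord from the parallel minor on A: A–C–E–G.

A C E G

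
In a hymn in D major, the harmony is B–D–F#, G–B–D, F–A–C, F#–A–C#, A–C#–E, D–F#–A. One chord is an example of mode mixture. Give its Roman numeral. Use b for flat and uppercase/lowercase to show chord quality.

bIII

The diatonic triads in D major are D, Em, F#m, G, A, Bm, C#dim. B–D–F# = Bm, G–B–D = G, F#–A–C# = F#m, A–C#–E = A and D–F#–A = D all belong to that set. F–A–C is not: scale degree 3 in D major carries F#m (iii). In D minor the chord on that degree is F, so here it functions as bIII, borrowed from the parallel minor.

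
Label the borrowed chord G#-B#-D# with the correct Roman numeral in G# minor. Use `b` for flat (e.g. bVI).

I

G# is scale degree 1 in G# minor. Diatonically G# minor has G#m (i) on that degree; G#–B#–D# is instead the major chord native to G# major, so it takes the label I.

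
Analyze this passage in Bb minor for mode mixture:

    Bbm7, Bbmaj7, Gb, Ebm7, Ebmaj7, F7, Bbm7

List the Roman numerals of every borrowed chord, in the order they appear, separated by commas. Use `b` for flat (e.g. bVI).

Bb minor has the diatonic set Bbm, Cdim, Db, Ebm, F, Gb, Ab (with V from harmonic minor). Bbm7, Gb, Ebm7 and F7 all belong to that set. Bbmaj7 (Bb–D–F–A) doesn't fit — on degree 1 Bb minor would have Bbm (i). Bbmaj7 is the degree-1 chord of Bb major, so it is the borrowed Imaj7. Ebmaj7 (Eb–G–Bb–D) is not: scale degree 4 in Bb minor carries Ebm (iv). In Bb major the chord on that degree is Ebmaj7, so here it functions as IVmaj7, borrowed from the parallel major.

Imaj7, IVmaj7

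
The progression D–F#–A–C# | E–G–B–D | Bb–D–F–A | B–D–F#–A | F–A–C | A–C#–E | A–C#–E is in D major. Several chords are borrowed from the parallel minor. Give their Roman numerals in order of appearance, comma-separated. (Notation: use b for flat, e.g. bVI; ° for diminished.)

The diatonic triads in D major are D, Em, F#m, G, A, Bm, C#dim. D–F#–A–C# = Dmaj7, E–G–B–D = Em7, B–D–F#–A = Bm7 and A–C#–E = A all belong to that set. Bb–D–F–A is not: scale degree 6 in D major carries Bm (vi). In D minor the chord on that degree is Bbmaj7, so here it functions as bVImaj7, borrowed from the parallel minor. But F–A–C is foreign: the diatonic iii on degree 3 is F#m, whereas F comes from D minor. It is labeled bIII.

bVImaj7, bIII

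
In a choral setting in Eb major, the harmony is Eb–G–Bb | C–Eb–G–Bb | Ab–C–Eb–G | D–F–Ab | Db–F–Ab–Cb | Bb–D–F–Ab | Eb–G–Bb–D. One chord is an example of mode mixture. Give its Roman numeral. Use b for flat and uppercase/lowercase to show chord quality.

The diatonic triads in Eb major are Eb, Fm, Gm, Ab, Bb, Cm, Ddim. Eb–G–Bb = Eb, C–Eb–G–Bb = Cm7, Ab–C–Eb–G = Abmaj7, D–F–Ab = Ddim, Bb–D–F–Ab = Bb7 and Eb–G–Bb–D = Ebmaj7 are all diatonic. But Db–F–Ab–Cb is foreign: the diatonic vii° on degree 7 is Ddim, whereas Db7 comes from Eb minor. It is labeled bVII7.

bVII7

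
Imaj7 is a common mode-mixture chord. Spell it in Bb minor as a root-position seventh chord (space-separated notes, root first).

Bb D F A

The root, Bb, is scale degree 1 — the same note in Bb minor and Bb major; only the chord quality changes. Stacking thirds in Bb major on Bb gives Bb–D–F–A.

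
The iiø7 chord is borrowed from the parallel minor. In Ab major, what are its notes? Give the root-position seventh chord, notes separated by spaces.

The root, Bb, is scale degree 2 — the same note in Ab major and Ab minor; only the chord quality changes. Stacking thirds in Ab minor on Bb gives Bb–Db–Fb–Ab.

Bb Db Fb Ab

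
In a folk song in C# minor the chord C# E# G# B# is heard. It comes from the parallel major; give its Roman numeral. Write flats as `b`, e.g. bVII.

Imaj7

The root C# is the diatonic 1st degree of C# minor; the borrowing shows in the chord quality. C#–E#–G#–B# is a major-seventh chord — the form found in C# major, not the diatonic i (C#m). Borrowed into C# minor it is written Imaj7.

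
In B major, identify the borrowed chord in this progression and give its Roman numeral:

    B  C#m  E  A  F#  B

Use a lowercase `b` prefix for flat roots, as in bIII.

The diatonic triads in B major are B, C#m, D#m, E, F#, G#m, A#dim. B, C#m, E and F# are all diatonic. A (A–C#–E) is not: scale degree 7 in B major carries A#dim (vii°). In B minor the chord on that degree is A, so here it functions as bVII, borrowed from the parallel minor.

bVII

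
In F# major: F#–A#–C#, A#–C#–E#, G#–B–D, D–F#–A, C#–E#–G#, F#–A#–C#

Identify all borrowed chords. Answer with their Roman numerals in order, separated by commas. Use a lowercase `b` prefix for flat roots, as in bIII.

In F# major the diatonic chords are F#, G#m, A#m, B, C#, D#m, E#dim. F#–A#–C# = F#, A#–C#–E# = A#m and C#–E#–G# = C# all belong to that set. G#–B–D is not: scale degree 2 in F# major carries G#m (ii). In F# minor the chord on that degree is G#dim, so here it functions as ii°, borrowed from the parallel minor. D–F#–A doesn't fit — on degree 6 F# major would have D#m (vi). D is the degree-6 chord of F# minor, so it is the borrowed bVI.

ii°, bVI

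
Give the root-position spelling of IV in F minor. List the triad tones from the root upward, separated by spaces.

Bb D F

The root, Bb, is scale degree 4 — the same note in F minor and F major; only the chord quality changes. In F major the chord on Bb is Bb–D–F.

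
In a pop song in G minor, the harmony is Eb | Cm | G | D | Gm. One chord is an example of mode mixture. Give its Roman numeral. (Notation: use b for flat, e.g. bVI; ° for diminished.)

The diatonic triads in G minor (with V from harmonic minor) are Gm, Adim, Bb, Cm, D, Eb, F. Of the given chords, Eb, Cm, D and Gm are diatonic. G (G–B–D) doesn't fit — on degree 1 G minor would have Gm (i). G is the degree-1 chord of G major, so it is the borrowed I.

I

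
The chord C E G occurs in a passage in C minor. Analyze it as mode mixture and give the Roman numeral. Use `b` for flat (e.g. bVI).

The root C is the diatonic 1st degree of C minor; the borrowing shows in the chord quality. Diatonically C minor has Cm (i) on that degree; C–E–G is instead the major chord native to C major, so it takes the label I.

I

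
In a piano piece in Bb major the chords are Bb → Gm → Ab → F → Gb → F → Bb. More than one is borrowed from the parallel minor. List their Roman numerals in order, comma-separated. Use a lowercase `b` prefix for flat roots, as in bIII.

bVII, bVI

In Bb major the diatonic chords are Bb, Cm, Dm, Eb, F, Gm, Adim. Of the given chords, Bb, Gm and F are diatonic. Ab (Ab–C–Eb) is not: scale degree 7 in Bb major carries Adim (vii°). In Bb minor the chord on that degree is Ab, so here it functions as bVII, borrowed from the parallel minor. But Gb (Gb–Bb–Db) is foreign: the diatonic vi on degree 6 is Gm, whereas Gb comes from Bb minor. It is labeled bVI.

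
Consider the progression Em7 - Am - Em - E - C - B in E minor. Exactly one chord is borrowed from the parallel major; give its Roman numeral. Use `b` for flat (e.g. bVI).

I

In E minor (with V from harmonic minor) the diatonic chords are Em, F#dim, G, Am, B, C, D. Of the given chords, Em7, Am, Em, C and B are diatonic. E (E–G#–B) doesn't fit — on degree 1 E minor would have Em (i). E is the degree-1 chord of E major, so it is the borrowed I.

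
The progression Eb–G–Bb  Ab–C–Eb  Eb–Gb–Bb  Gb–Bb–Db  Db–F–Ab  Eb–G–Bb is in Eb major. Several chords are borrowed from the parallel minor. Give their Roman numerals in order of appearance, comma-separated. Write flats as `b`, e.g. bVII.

Eb major has the diatonic set Eb, Fm, Gm, Ab, Bb, Cm, Ddim. Of the given chords, Eb–G–Bb = Eb and Ab–C–Eb = Ab are diatonic. Eb–Gb–Bb is not: scale degree 1 in Eb major carries Eb (I). In Eb minor the chord on that degree is Ebm, so here it functions as i, borrowed from the parallel minor. But Gb–Bb–Db is foreign: the diatonic iii on degree 3 is Gm, whereas Gb comes from Eb minor. It is labeled bIII. Db–F–Ab is not: scale degree 7 in Eb major carries Ddim (vii°). In Eb minor the chord on that degree is Db, so here it functions as bVII, borrowed from the parallel minor.

i, bIII, bVII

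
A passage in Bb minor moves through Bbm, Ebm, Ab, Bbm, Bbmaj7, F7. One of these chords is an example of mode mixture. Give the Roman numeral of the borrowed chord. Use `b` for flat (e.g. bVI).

Imaj7

The diatonic triads in Bb minor (with V from harmonic minor) are Bbm, Cdim, Db, Ebm, F, Gb, Ab. Bbm, Ebm, Ab and F7 all belong to that set. Bbmaj7 (Bb–D–F–A) is not: scale degree 1 in Bb minor carries Bbm (i). In Bb major the chord on that degree is Bbmaj7, so here it functions as Imaj7, borrowed from the parallel major.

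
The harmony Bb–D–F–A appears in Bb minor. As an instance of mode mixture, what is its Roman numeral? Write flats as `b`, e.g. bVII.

Bb is scale degree 1 in Bb minor. Diatonically Bb minor has Bbm (i) on that degree; Bb–D–F–A is instead the major-seventh chord native to Bb major, so it takes the label Imaj7.

Imaj7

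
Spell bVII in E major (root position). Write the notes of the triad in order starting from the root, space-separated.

The root of bVII is the lowered 7th degree: D# becomes D. Stacking thirds in E minor on D gives D–F#–A.

D F# A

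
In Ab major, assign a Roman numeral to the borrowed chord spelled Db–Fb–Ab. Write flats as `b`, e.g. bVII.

iv

The root Db is the diatonic 4th degree of Ab major; the borrowing shows in the chord quality. Db–Fb–Ab is a minor chord — the form found in Ab minor, not the diatonic IV (Db). Borrowed into Ab major it is written iv.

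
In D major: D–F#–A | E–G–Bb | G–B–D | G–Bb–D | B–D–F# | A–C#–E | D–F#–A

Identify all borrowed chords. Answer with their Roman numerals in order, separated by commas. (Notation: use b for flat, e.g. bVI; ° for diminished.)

ii°, iv

In D major the diatonic chords are D, Em, F#m, G, A, Bm, C#dim. D–F#–A = D, G–B–D = G, B–D–F# = Bm and A–C#–E = A all belong to that set. E–G–Bb is not: scale degree 2 in D major carries Em (ii). In D minor the chord on that degree is Edim, so here it functions as ii°, borrowed from the parallel minor. G–Bb–D is not: scale degree 4 in D major carries G (IV). In D minor the chord on that degree is Gm, so here it functions as iv, borrowed from the parallel minor.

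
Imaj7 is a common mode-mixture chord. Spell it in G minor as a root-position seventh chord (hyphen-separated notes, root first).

G-B-D-F#

Imaj7 is built on scale degree 1, which is G in both G minor and its parallel. Stacking thirds in G major on G gives G–B–D–F#.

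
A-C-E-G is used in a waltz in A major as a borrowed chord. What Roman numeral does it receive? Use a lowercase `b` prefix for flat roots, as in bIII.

i7

A is scale degree 1 in A major. The diatonic chord on degree 1 would be A (I), but A–C–E–G is the minor-seventh chord from A minor. As a borrowed chord it is labeled i7.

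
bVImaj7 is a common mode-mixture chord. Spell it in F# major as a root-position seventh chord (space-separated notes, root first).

bVImaj7 is built on the lowered scale degree 6. In F# major degree 6 is D#; lowered it becomes D. Building the major-seventh chord from the parallel minor on D: D–F#–A–C#.

D F# A C#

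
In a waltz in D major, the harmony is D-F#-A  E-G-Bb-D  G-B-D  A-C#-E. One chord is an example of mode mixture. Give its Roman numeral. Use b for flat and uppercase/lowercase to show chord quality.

iiø7

In D major the diatonic chords are D, Em, F#m, G, A, Bm, C#dim. D–F#–A = D, G–B–D = G and A–C#–E = A are all diatonic. But E–G–Bb–D is foreign: the diatonic ii on degree 2 is Em, whereas Em7b5 comes from D minor. It is labeled iiø7.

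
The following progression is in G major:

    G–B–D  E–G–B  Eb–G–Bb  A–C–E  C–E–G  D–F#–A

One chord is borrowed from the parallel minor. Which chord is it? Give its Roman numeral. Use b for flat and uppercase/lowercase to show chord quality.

In G major the diatonic chords are G, Am, Bm, C, D, Em, F#dim. G–B–D = G, E–G–B = Em, A–C–E = Am, C–E–G = C and D–F#–A = D are all diatonic. But Eb–G–Bb is foreign: the diatonic vi on degree 6 is Em, whereas Eb comes from G minor. It is labeled bVI.

bVI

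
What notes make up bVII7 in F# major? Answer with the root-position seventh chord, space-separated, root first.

E G# B D

The root of bVII7 is the lowered 7th degree: E# becomes E. Building the dominant-seventh chord from the parallel minor on E: E–G#–B–D.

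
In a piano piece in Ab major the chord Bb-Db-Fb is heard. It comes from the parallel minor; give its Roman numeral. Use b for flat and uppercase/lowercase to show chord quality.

ii°

Bb is scale degree 2 in Ab major. Diatonically Ab major has Bbm (ii) on that degree; Bb–Db–Fb is instead the diminished chord native to Ab minor, so it takes the label ii°.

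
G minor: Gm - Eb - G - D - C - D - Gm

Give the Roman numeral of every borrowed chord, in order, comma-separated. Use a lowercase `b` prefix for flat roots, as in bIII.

In G minor (with V from harmonic minor) the diatonic chords are Gm, Adim, Bb, Cm, D, Eb, F. Of the given chords, Gm, Eb and D are diatonic. G (G–B–D) is not: scale degree 1 in G minor carries Gm (i). In G major the chord on that degree is G, so here it functions as I, borrowed from the parallel major. C (C–E–G) doesn't fit — on degree 4 G minor would have Cm (iv). C is the degree-4 chord of G major, so it is the borrowed IV.

I, IV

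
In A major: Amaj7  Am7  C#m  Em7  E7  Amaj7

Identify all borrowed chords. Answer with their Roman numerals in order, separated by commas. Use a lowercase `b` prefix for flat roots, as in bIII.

i7, v7

A major has the diatonic set A, Bm, C#m, D, E, F#m, G#dim. Amaj7, C#m and E7 are all diatonic. Am7 (A–C–E–G) doesn't fit — on degree 1 A major would have A (I). Am7 is the degree-1 chord of A minor, so it is the borrowed i7. But Em7 (E–G–B–D) is foreign: the diatonic V on degree 5 is E, whereas Em7 comes from A minor. It is labeled v7.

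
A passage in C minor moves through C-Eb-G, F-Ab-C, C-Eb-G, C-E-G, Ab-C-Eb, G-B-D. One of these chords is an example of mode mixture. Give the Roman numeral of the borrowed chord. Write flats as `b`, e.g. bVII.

I

C minor has the diatonic set Cm, Ddim, Eb, Fm, G, Ab, Bb (with V from harmonic minor). C–Eb–G = Cm, F–Ab–C = Fm, Ab–C–Eb = Ab and G–B–D = G are all diatonic. C–E–G doesn't fit — on degree 1 C minor would have Cm (i). C is the degree-1 chord of C major, so it is the borrowed I.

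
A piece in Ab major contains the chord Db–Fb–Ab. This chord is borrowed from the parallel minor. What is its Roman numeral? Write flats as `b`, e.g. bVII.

iv

The root Db is the diatonic 4th degree of Ab major; the borrowing shows in the chord quality. The diatonic chord on degree 4 would be Db (IV), but Db–Fb–Ab is the minor chord from Ab minor. As a borrowed chord it is labeled iv.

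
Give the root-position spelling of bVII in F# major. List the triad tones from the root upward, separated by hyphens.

E-G#-B

The root of bVII is the lowered 7th degree: E# becomes E. Building the major chord from the parallel minor on E: E–G#–B.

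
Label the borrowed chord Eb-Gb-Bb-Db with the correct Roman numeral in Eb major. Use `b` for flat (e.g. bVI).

Eb is scale degree 1 in Eb major. Diatonically Eb major has Eb (I) on that degree; Eb–Gb–Bb–Db is instead the minor-seventh chord native to Eb minor, so it takes the label i7.

i7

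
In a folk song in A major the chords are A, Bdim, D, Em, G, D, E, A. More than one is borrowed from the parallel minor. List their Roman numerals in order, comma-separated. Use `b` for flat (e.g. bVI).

A major has the diatonic set A, Bm, C#m, D, E, F#m, G#dim. Of the given chords, A, D and E are diatonic. But Bdim (B–D–F) is foreign: the diatonic ii on degree 2 is Bm, whereas Bdim comes from A minor. It is labeled ii°. Em (E–G–B) is not: scale degree 5 in A major carries E (V). In A minor the chord on that degree is Em, so here it functions as v, borrowed from the parallel minor. G (G–B–D) doesn't fit — on degree 7 A major would have G#dim (vii°). G is the degree-7 chord of A minor, so it is the borrowed bVII.

ii°, v, bVII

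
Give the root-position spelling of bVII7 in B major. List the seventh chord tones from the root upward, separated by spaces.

A C# E G

bVII7 is built on the lowered scale degree 7. In B major degree 7 is A#; lowered it becomes A. In B minor the chord on A is A–C#–E–G.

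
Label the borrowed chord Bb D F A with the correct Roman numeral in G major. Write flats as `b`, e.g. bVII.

The root Bb is the lowered 3rd scale degree — diatonically G major has B there. The diatonic chord on degree 3 would be Bm (iii), but Bb–D–F–A is the major-seventh chord from G minor. As a borrowed chord it is labeled bIIImaj7.

bIIImaj7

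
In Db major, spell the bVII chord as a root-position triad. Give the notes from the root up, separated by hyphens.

bVII is built on the lowered scale degree 7. In Db major degree 7 is C; lowered it becomes Cb. Building the major chord from the parallel minor on Cb: Cb–Eb–Gb.

Cb-Eb-Gb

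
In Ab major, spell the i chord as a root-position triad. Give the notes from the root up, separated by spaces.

Ab Cb Eb

The root, Ab, is scale degree 1 — the same note in Ab major and Ab minor; only the chord quality changes. Stacking thirds in Ab minor on Ab gives Ab–Cb–Eb.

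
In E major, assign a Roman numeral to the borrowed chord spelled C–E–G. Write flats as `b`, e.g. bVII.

In E major scale degree 6 is C#; C is its lowered form, from E minor. The diatonic chord on degree 6 would be C#m (vi), but C–E–G is the major chord from E minor. As a borrowed chord it is labeled bVI.

bVI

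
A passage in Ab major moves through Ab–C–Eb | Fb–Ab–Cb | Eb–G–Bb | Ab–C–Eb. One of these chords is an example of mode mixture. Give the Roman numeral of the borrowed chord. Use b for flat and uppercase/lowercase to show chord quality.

bVI

The diatonic triads in Ab major are Ab, Bbm, Cm, Db, Eb, Fm, Gdim. Ab–C–Eb = Ab and Eb–G–Bb = Eb are both diatonic. But Fb–Ab–Cb is foreign: the diatonic vi on degree 6 is Fm, whereas Fb comes from Ab minor. It is labeled bVI.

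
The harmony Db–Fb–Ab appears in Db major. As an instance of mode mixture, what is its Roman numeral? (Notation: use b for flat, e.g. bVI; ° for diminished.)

i

The root Db is the diatonic 1st degree of Db major; the borrowing shows in the chord quality. Diatonically Db major has Db (I) on that degree; Db–Fb–Ab is instead the minor chord native to Db minor, so it takes the label i.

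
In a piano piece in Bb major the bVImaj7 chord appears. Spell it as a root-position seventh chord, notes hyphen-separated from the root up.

Gb-Bb-Db-F

Scale degree 6 in Bb major is G. bVImaj7 uses the lowered form, Gb, taken from Bb minor. Building the major-seventh chord from the parallel minor on Gb: Gb–Bb–Db–F.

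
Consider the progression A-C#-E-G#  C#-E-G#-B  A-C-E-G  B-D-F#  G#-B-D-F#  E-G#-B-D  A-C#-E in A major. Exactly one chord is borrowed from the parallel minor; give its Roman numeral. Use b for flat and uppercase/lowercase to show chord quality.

i7

A major has the diatonic set A, Bm, C#m, D, E, F#m, G#dim. Of the given chords, A–C#–E–G# = Amaj7, C#–E–G#–B = C#m7, B–D–F# = Bm, G#–B–D–F# = G#m7b5, E–G#–B–D = E7 and A–C#–E = A are diatonic. A–C–E–G doesn't fit — on degree 1 A major would have A (I). Am7 is the degree-1 chord of A minor, so it is the borrowed i7.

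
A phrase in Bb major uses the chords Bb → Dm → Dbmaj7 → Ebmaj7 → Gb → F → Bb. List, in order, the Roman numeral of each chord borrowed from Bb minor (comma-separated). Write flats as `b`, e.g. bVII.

The diatonic triads in Bb major are Bb, Cm, Dm, Eb, F, Gm, Adim. Bb, Dm, Ebmaj7 and F are all diatonic. Dbmaj7 (Db–F–Ab–C) doesn't fit — on degree 3 Bb major would have Dm (iii). Dbmaj7 is the degree-3 chord of Bb minor, so it is the borrowed bIIImaj7. But Gb (Gb–Bb–Db) is foreign: the diatonic vi on degree 6 is Gm, whereas Gb comes from Bb minor. It is labeled bVI.

bIIImaj7, bVI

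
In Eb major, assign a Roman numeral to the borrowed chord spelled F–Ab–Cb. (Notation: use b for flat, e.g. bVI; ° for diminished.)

ii°

The root F is the diatonic 2nd degree of Eb major; the borrowing shows in the chord quality. F–Ab–Cb is a diminished chord — the form found in Eb minor, not the diatonic ii (Fm). Borrowed into Eb major it is written ii°.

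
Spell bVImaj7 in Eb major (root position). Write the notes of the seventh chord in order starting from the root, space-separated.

Scale degree 6 in Eb major is C. bVImaj7 uses the lowered form, Cb, taken from Eb minor. In Eb minor the chord on Cb is Cb–Eb–Gb–Bb.

Cb Eb Gb Bb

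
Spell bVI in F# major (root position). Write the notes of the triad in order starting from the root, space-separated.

D F# A

bVI is built on the lowered scale degree 6. In F# major degree 6 is D#; lowered it becomes D. Stacking thirds in F# minor on D gives D–F#–A.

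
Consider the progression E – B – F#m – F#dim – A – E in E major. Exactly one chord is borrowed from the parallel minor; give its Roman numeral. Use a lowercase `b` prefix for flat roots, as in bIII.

The diatonic triads in E major are E, F#m, G#m, A, B, C#m, D#dim. Of the given chords, E, B, F#m and A are diatonic. F#dim (F#–A–C) doesn't fit — on degree 2 E major would have F#m (ii). F#dim is the degree-2 chord of E minor, so it is the borrowed ii°.

ii°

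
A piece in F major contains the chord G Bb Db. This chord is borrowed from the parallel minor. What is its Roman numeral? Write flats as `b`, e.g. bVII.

The root G is the diatonic 2nd degree of F major; the borrowing shows in the chord quality. The diatonic chord on degree 2 would be Gm (ii), but G–Bb–Db is the diminished chord from F minor. As a borrowed chord it is labeled ii°.

ii°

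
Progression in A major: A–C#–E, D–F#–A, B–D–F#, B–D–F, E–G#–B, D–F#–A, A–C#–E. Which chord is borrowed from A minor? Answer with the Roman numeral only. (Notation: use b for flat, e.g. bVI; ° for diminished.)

A major has the diatonic set A, Bm, C#m, D, E, F#m, G#dim. A–C#–E = A, D–F#–A = D, B–D–F# = Bm and E–G#–B = E are all diatonic. B–D–F is not: scale degree 2 in A major carries Bm (ii). In A minor the chord on that degree is Bdim, so here it functions as ii°, borrowed from the parallel minor.

ii°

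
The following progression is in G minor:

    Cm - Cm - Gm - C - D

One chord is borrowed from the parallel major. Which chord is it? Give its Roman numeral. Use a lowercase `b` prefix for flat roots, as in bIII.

IV

The diatonic triads in G minor (with V from harmonic minor) are Gm, Adim, Bb, Cm, D, Eb, F. Cm, Gm and D are all diatonic. But C (C–E–G) is foreign: the diatonic iv on degree 4 is Cm, whereas C comes from G major. It is labeled IV.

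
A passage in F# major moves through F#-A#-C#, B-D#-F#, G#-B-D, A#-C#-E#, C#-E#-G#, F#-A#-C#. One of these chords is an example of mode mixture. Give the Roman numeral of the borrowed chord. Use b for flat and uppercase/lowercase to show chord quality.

ii°

In F# major the diatonic chords are F#, G#m, A#m, B, C#, D#m, E#dim. Of the given chords, F#–A#–C# = F#, B–D#–F# = B, A#–C#–E# = A#m and C#–E#–G# = C# are diatonic. But G#–B–D is foreign: the diatonic ii on degree 2 is G#m, whereas G#dim comes from F# minor. It is labeled ii°.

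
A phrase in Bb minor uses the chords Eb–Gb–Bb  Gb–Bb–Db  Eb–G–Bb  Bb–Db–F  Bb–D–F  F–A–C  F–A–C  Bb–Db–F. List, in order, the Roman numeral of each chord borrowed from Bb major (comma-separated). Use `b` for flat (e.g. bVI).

IV, I

In Bb minor (with V from harmonic minor) the diatonic chords are Bbm, Cdim, Db, Ebm, F, Gb, Ab. Eb–Gb–Bb = Ebm, Gb–Bb–Db = Gb, Bb–Db–F = Bbm and F–A–C = F all belong to that set. But Eb–G–Bb is foreign: the diatonic iv on degree 4 is Ebm, whereas Eb comes from Bb major. It is labeled IV. Bb–D–F doesn't fit — on degree 1 Bb minor would have Bbm (i). Bb is the degree-1 chord of Bb major, so it is the borrowed I.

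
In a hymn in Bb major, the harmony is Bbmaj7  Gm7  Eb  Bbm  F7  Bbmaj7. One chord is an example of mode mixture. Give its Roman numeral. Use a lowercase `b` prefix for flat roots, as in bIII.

Bb major has the diatonic set Bb, Cm, Dm, Eb, F, Gm, Adim. Of the given chords, Bbmaj7, Gm7, Eb and F7 are diatonic. But Bbm (Bb–Db–F) is foreign: the diatonic I on degree 1 is Bb, whereas Bbm comes from Bb minor. It is labeled i.

i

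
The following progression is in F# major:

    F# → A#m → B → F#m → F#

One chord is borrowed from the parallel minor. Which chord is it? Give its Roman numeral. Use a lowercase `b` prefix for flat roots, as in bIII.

F# major has the diatonic set F#, G#m, A#m, B, C#, D#m, E#dim. F#, A#m and B are all diatonic. F#m (F#–A–C#) is not: scale degree 1 in F# major carries F# (I). In F# minor the chord on that degree is F#m, so here it functions as i, borrowed from the parallel minor.

i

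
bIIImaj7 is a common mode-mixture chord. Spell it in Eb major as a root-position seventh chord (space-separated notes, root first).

Gb Bb Db F

The root of bIIImaj7 is the lowered 3rd degree: G becomes Gb. Building the major-seventh chord from the parallel minor on Gb: Gb–Bb–Db–F.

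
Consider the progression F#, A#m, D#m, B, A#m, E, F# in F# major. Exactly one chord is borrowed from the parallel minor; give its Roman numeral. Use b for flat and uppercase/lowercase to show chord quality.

F# major has the diatonic set F#, G#m, A#m, B, C#, D#m, E#dim. F#, A#m, D#m and B are all diatonic. E (E–G#–B) doesn't fit — on degree 7 F# major would have E#dim (vii°). E is the degree-7 chord of F# minor, so it is the borrowed bVII.

bVII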